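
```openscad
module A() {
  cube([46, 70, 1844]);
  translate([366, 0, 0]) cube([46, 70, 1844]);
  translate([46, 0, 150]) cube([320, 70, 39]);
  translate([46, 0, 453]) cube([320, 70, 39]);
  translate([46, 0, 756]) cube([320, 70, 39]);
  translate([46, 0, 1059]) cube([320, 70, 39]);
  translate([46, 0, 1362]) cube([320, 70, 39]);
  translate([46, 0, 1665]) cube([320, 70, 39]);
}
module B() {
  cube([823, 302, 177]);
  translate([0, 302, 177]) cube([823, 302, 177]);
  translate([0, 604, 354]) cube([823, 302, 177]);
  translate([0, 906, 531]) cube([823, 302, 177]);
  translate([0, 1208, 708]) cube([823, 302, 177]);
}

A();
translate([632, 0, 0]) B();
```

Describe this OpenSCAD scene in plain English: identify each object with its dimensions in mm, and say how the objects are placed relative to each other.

A is a wooden ladder with two side rails of 46×70 mm section and 1844 mm height, set 412 mm apart overall. Between them run 6 rectangular rungs (70 mm deep, 39 mm thick), front faces flush with the rails' −y face. The bottom of the first rung is 150 mm above the floor and each subsequent rung is 303 mm higher than the one below.

B is a run of 5 identical solid stair steps. Each tread is 823×302 mm and each step block is 177 mm high. Step 1 rests on the floor; step k is offset from step 1 by (k−1)×302 mm in y and (k−1)×177 mm in z.

The staircase is on the floor beside the ladder on its +x side.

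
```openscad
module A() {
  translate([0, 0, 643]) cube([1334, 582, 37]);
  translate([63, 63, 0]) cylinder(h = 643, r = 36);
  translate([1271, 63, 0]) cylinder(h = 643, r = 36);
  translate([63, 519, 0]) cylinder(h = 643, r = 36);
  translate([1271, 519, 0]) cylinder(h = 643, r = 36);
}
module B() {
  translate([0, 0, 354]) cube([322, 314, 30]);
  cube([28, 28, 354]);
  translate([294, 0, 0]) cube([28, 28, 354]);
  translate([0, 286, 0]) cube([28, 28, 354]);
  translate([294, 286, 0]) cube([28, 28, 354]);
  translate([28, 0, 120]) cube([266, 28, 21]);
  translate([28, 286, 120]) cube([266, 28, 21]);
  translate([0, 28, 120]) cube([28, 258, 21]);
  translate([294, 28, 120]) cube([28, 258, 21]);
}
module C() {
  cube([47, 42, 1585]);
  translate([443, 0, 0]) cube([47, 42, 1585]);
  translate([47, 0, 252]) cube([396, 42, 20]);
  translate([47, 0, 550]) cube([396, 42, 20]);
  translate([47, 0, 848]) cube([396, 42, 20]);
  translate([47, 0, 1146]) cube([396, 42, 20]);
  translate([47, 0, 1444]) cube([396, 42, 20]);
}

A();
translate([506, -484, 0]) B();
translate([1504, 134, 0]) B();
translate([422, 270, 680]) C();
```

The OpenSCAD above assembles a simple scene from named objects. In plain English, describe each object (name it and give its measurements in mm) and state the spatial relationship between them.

A is a rectangular dining table. The top is 1334×582×37 mm with its upper surface at z = 680 mm. It stands on four round legs of 72 mm diameter, each leg's bounding box inset 27 mm from the nearest pair of top edges, running from the floor to the underside of the top.

B is a four-legged stool. The seat is a 322×314×30 mm slab whose top surface is at z = 384 mm; four square legs, each 28×28 mm in cross-section, run from the floor (z = 0) to the underside of the seat, each flush with a corner of the seat. Four stretchers, 28 mm wide and 21 mm tall, connect adjacent legs with their undersides at z = 120 mm, each running between the inner faces of the legs it joins and aligned with the legs' outer faces on the other axis.

C is a wooden ladder with two side rails of 47×42 mm section and 1585 mm height, set 490 mm apart overall. Between them run 5 rectangular rungs (42 mm deep, 20 mm thick), front faces flush with the rails' −y face. The bottom of the first rung is 252 mm above the floor and each subsequent rung is 298 mm higher than the one below.

Two stools sit around the table at the −y, +x sides. The ladder is on top of the table, centred.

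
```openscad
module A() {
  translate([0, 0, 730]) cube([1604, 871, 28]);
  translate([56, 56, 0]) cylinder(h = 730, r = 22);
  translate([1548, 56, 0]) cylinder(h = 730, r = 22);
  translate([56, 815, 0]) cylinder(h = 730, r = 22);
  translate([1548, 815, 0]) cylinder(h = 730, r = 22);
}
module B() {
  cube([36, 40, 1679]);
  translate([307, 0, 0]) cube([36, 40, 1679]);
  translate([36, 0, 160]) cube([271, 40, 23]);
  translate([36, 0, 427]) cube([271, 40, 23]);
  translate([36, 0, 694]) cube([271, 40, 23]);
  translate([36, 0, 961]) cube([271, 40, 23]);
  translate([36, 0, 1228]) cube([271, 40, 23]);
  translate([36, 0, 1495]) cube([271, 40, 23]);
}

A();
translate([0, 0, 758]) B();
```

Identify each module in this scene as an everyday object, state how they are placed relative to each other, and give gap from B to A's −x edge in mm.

A is a table. B is a ladder. The ladder is on top of the table. The gap from the ladder to the table's −x edge is 0 mm.

The ladder's min-x is at 0; the table's min-x is 0; gap = 0 mm.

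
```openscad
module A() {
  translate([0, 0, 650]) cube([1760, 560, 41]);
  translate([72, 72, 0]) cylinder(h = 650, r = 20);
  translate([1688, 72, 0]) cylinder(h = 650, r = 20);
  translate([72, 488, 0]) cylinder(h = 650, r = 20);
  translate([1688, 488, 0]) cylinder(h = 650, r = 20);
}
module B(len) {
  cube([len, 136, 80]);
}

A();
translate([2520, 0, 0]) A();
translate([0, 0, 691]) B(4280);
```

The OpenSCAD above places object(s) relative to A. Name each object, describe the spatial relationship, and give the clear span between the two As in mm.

Second table starts at x = 2520; first ends at x = 1760; clear span = 2520 − 1760 = 760 mm.

A is a table. B is a beam. A beam spans the tops of two tables. The clear span between the two tables is 760 mm.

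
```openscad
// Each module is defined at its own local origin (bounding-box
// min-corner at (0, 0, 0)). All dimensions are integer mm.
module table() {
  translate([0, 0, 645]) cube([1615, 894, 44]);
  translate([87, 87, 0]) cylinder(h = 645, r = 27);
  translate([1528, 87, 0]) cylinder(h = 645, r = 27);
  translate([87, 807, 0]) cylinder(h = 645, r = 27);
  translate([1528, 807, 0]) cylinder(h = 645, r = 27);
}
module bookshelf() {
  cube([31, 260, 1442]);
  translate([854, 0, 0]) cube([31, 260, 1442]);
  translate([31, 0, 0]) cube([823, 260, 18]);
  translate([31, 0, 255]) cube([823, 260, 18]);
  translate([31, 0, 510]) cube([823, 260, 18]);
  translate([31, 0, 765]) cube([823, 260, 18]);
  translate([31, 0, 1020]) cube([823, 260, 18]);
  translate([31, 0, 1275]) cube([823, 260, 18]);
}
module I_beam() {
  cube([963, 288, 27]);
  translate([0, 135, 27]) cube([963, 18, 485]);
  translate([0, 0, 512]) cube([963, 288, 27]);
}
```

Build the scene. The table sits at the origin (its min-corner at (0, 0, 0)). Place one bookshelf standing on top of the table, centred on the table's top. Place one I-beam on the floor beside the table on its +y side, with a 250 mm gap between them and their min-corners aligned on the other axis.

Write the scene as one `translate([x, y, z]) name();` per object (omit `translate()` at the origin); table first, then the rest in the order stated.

table();
translate([365, 317, 689]) bookshelf();
translate([0, 1144, 0]) I_beam();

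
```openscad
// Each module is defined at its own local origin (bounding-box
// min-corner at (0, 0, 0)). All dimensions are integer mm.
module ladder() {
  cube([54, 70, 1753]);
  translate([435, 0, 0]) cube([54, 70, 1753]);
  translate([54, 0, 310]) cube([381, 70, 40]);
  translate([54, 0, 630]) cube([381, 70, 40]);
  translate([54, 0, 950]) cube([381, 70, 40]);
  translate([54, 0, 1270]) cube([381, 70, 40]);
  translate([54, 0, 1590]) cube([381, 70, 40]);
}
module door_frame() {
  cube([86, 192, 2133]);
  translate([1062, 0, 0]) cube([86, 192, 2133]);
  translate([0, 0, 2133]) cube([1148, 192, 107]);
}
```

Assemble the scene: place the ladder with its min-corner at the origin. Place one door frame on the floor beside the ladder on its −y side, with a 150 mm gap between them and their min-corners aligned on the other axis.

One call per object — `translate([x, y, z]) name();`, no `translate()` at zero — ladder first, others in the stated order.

ladder();
translate([0, -342, 0]) door_frame();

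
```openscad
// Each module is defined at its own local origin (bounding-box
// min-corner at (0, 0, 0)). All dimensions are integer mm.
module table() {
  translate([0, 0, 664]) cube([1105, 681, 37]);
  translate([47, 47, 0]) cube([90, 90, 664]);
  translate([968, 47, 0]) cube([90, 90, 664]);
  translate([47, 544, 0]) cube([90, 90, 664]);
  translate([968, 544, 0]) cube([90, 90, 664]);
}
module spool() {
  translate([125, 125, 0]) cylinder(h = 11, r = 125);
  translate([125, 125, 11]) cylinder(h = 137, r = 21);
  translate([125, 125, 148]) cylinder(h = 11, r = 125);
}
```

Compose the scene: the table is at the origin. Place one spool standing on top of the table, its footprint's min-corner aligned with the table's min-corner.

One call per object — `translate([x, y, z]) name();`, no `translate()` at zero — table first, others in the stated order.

table();
translate([0, 0, 701]) spool();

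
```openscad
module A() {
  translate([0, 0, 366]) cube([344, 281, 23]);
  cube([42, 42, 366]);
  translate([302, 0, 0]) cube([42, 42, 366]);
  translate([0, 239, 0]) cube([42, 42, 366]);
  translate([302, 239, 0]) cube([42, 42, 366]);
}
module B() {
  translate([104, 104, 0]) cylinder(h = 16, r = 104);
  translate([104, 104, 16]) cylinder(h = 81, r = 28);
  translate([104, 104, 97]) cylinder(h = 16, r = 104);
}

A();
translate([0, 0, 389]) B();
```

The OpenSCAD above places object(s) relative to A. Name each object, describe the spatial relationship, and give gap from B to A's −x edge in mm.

The spool's min-x is at 0; the stool's min-x is 0; gap = 0 mm.

A is a stool. B is a spool. The spool is on top of the stool. The gap from the spool to the stool's −x edge is 0 mm.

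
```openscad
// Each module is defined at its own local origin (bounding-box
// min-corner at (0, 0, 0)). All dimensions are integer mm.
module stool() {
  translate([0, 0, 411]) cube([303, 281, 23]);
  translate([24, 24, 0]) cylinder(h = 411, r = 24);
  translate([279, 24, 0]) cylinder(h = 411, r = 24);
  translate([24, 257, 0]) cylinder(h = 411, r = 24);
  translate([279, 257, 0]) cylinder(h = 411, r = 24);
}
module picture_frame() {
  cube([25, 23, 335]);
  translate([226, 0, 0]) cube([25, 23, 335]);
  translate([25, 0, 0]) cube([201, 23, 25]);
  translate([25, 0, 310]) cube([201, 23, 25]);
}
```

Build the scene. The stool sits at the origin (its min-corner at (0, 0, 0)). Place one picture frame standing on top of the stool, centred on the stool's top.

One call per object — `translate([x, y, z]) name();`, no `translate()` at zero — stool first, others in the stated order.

stool();
translate([26, 129, 434]) picture_frame();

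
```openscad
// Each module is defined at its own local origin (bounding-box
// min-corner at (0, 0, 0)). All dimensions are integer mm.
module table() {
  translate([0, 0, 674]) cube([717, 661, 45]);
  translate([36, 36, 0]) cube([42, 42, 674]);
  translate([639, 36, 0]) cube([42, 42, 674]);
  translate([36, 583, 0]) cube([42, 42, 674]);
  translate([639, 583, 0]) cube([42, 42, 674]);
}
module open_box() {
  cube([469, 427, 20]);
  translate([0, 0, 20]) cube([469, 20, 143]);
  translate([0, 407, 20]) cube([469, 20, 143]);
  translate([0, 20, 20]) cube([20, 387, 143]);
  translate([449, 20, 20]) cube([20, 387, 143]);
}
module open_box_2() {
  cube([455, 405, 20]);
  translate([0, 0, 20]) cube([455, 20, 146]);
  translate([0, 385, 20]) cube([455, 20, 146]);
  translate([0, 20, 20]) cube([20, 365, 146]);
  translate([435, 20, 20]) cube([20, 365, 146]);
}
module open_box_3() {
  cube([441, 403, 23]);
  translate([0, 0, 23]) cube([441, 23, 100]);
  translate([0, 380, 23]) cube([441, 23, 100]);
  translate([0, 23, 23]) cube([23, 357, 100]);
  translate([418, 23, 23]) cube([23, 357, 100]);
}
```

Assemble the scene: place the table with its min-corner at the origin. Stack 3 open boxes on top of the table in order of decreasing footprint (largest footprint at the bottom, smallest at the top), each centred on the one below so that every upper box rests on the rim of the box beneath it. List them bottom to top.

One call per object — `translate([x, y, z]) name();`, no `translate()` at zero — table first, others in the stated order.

table();
translate([124, 117, 719]) open_box();
translate([131, 128, 882]) open_box_2();
translate([138, 129, 1048]) open_box_3();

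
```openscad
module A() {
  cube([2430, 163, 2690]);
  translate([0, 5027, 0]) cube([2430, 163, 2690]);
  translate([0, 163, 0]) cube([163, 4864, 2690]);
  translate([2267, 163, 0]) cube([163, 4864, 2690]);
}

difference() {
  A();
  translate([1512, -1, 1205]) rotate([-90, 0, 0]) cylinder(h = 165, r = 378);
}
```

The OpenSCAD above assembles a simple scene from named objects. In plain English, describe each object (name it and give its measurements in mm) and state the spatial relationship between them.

A is the wall frame of a small rectangular building: four walls, each 2690 mm tall and 163 mm thick, enclosing a footprint 2430 mm (x) by 5190 mm (y) outside-to-outside, with no floor or roof. The front and back walls (the −y and +y sides) span the full width; the two side walls fit between them.

The house frame has a circular hole of radius 378 mm through its front wall, centred at (x = 1512, z = 1205).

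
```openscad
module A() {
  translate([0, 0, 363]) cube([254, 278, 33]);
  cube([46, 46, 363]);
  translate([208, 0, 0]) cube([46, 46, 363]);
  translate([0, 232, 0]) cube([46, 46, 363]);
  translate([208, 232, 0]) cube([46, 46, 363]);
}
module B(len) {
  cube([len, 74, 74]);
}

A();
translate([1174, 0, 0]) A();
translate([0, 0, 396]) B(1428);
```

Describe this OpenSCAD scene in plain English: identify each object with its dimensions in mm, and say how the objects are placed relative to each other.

A is a simple wooden stool: a rectangular seat 254 mm (x) by 278 mm (y), 33 mm thick, top face at z = 396 mm, on four square legs, each 46×46 mm in cross-section. The legs rest on z = 0, each flush with a corner of the seat.

B is a rectangular beam 1428 mm long (x), 74 mm deep (y), 74 mm thick (z).

The beam spans the tops of two stools placed 920 mm apart, resting at z = 396 mm.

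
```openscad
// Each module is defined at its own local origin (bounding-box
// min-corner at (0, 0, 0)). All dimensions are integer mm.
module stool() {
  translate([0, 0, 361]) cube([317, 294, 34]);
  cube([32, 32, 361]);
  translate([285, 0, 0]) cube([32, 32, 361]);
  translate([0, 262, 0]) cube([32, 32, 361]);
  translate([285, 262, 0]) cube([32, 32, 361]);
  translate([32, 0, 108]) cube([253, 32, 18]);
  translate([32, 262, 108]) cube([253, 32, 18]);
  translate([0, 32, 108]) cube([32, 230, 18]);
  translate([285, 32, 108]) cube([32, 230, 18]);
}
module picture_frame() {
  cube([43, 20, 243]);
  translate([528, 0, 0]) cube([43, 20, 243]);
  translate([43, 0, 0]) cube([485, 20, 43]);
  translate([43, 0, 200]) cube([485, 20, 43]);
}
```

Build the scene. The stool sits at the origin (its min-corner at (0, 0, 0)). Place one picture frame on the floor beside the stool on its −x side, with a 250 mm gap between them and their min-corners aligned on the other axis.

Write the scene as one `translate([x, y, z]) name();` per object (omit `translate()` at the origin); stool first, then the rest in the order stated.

stool();
translate([-821, 0, 0]) picture_frame();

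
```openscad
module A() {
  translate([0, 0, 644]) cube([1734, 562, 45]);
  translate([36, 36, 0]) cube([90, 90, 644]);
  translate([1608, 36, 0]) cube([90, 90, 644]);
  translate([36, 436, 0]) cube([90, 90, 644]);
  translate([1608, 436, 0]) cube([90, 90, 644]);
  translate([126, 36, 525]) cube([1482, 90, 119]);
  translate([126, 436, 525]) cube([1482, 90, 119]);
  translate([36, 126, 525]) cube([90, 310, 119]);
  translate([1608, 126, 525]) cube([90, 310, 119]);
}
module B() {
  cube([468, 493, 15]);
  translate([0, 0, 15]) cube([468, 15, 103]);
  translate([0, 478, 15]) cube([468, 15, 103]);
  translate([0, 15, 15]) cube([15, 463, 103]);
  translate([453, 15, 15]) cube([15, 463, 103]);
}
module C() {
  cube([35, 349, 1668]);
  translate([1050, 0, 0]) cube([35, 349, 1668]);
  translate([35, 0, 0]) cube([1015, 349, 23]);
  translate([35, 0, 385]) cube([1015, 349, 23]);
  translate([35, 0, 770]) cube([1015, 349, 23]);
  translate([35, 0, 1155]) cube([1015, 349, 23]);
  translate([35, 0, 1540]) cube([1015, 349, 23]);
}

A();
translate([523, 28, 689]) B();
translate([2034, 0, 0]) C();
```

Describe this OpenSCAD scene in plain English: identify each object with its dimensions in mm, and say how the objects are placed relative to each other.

A is a rectangular dining table. The top is 1734×562×45 mm with its upper surface at z = 689 mm. It stands on four 90×90 mm square legs, each inset 36 mm from the nearest pair of top edges, running from the floor to the underside of the top. Four apron rails, 90 mm thick and 119 mm tall, run between adjacent legs with their top edges flush with the underside of the top and their outer faces flush with the legs' outer faces.

B is an open storage box with external size 468×493×118 mm and wall thickness 15 mm (the base is also 15 mm thick). The base covers the whole footprint; the four walls stand on the base, with the y-facing walls full-width and the x-facing walls fitting between their inner faces.

C is an open bookshelf. Two side panels, each 35 mm thick, 349 mm deep and 1668 mm tall, stand 1085 mm apart (outside-to-outside). Between them sit 5 shelves, each 23 mm thick and 349 mm deep, spanning the full gap between the sides. The bottom shelf rests on the floor (its underside at z = 0) and the clear gap between one shelf's top and the next shelf's underside is 362 mm.

The open box is on top of the table. The bookshelf is on the floor beside the table on its +x side.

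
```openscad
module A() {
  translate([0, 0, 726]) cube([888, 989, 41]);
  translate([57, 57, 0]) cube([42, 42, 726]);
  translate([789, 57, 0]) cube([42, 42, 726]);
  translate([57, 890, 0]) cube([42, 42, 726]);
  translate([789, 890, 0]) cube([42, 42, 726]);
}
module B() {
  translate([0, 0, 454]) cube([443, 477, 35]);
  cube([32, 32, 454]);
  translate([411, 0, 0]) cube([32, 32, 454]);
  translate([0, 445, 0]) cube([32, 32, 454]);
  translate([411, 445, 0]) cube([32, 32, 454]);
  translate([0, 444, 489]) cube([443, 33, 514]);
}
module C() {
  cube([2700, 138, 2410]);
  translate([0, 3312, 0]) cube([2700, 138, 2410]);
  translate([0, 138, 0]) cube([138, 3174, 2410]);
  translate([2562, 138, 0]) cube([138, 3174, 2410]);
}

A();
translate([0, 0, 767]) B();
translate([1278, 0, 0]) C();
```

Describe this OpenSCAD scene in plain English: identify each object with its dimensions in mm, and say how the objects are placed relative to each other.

A is a table with a 888×989 mm rectangular top, 41 mm thick, top surface at z = 767 mm, supported by four 42×42 mm square legs, each inset 57 mm from the nearest pair of top edges, running from the floor.

B is a chair. The seat is a 443×477×35 mm slab with its top at z = 489 mm, on four 32×32 mm corner legs (flush with the seat edges, standing on z = 0). A flat backrest 33 mm thick, 514 mm tall, spans the full seat width and rises from the seat top along its +y edge, rear face flush with the rear of the seat.

C is the wall frame of a small rectangular building: four walls, each 2410 mm tall and 138 mm thick, enclosing a footprint 2700 mm (x) by 3450 mm (y) outside-to-outside, with no floor or roof. The front and back walls (the −y and +y sides) span the full width; the two side walls fit between them.

The chair is on top of the table. The house frame is on the floor beside the table on its +x side.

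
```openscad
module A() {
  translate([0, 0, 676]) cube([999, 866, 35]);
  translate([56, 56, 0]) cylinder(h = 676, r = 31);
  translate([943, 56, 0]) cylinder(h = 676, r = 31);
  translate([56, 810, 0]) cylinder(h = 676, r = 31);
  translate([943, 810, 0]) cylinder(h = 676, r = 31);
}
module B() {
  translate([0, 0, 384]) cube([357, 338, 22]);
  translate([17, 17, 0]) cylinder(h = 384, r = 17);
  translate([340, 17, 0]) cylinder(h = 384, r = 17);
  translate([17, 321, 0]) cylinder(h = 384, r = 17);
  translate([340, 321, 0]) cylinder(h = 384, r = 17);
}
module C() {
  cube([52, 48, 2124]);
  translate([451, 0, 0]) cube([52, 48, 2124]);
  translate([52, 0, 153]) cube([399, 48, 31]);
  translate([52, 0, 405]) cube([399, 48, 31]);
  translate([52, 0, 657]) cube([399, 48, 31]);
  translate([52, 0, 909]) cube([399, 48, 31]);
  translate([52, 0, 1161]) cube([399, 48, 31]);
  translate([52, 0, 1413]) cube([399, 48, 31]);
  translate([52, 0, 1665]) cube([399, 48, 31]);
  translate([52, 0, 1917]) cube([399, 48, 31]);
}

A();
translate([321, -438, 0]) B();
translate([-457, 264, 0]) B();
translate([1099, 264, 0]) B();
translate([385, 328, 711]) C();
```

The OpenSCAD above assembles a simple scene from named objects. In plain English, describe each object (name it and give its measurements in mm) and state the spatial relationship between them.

A is a table: top 999 mm (x) × 866 mm (y), 35 mm thick, upper face at z = 711 mm, on four round legs of 62 mm diameter, each leg's bounding box inset 25 mm from the nearest pair of top edges, running from z = 0 to the bottom of the top.

B is a four-legged stool. The seat is a 357×338×22 mm slab whose top surface is at z = 406 mm; four round legs, each 34 mm in diameter, run from the floor (z = 0) to the underside of the seat, each leg's axis is inset half a diameter from the nearest pair of seat edges (so the leg's bounding box is flush with the corner).

C is a straight ladder. Two 52×48 mm vertical rails, 2124 mm tall, stand 503 mm apart (outside-to-outside) with their front faces coplanar on the −y side. 8 rungs, each 48 mm deep and 31 mm tall, span between the inner faces of the rails, front faces flush with the rails. The lowest rung's underside is at z = 153 mm and rungs are spaced 252 mm apart (underside to underside).

Three stools sit around the table at the −y, −x, +x sides. The ladder is on top of the table.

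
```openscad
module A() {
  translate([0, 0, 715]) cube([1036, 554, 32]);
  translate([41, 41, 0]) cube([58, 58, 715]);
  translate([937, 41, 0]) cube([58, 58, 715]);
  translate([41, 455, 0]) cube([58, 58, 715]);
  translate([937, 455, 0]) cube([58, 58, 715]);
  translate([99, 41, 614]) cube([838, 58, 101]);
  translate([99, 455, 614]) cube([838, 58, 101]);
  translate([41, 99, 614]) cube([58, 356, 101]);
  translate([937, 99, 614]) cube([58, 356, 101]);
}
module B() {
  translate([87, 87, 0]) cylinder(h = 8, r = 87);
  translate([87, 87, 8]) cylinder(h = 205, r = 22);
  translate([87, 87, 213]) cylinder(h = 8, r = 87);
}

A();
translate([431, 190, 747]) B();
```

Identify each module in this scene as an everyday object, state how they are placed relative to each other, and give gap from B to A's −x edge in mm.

A is a table. B is a spool. The spool is on top of the table, centred. The gap from the spool to the table's −x edge is 431 mm.

The spool's min-x is at 431; the table's min-x is 0; gap = 431 mm.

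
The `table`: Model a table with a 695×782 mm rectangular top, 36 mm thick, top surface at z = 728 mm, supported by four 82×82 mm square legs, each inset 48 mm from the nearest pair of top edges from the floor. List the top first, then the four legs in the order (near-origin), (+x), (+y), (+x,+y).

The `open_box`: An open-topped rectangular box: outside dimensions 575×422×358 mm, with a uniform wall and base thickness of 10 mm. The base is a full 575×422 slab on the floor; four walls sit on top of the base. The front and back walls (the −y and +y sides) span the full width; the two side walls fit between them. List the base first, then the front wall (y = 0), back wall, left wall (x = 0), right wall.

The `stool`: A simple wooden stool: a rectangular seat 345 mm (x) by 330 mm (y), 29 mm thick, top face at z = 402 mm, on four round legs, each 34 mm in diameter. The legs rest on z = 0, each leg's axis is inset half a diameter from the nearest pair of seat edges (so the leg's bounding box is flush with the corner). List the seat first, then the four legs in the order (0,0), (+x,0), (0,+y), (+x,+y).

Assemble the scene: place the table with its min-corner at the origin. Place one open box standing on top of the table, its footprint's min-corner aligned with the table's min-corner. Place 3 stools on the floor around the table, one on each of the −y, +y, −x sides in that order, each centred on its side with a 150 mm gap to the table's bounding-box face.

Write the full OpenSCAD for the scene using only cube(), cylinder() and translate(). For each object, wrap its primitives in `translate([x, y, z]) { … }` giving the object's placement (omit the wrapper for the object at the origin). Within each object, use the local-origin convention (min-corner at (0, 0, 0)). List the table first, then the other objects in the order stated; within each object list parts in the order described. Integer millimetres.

translate([0, 0, 692]) cube([695, 782, 36]);
translate([48, 48, 0]) cube([82, 82, 692]);
translate([565, 48, 0]) cube([82, 82, 692]);
translate([48, 652, 0]) cube([82, 82, 692]);
translate([565, 652, 0]) cube([82, 82, 692]);
translate([0, 0, 728]) {
  cube([575, 422, 10]);
  translate([0, 0, 10]) cube([575, 10, 348]);
  translate([0, 412, 10]) cube([575, 10, 348]);
  translate([0, 10, 10]) cube([10, 402, 348]);
  translate([565, 10, 10]) cube([10, 402, 348]);
}
translate([175, -480, 0]) {
  translate([0, 0, 373]) cube([345, 330, 29]);
  translate([17, 17, 0]) cylinder(h = 373, r = 17);
  translate([328, 17, 0]) cylinder(h = 373, r = 17);
  translate([17, 313, 0]) cylinder(h = 373, r = 17);
  translate([328, 313, 0]) cylinder(h = 373, r = 17);
}
translate([175, 932, 0]) {
  translate([0, 0, 373]) cube([345, 330, 29]);
  translate([17, 17, 0]) cylinder(h = 373, r = 17);
  translate([328, 17, 0]) cylinder(h = 373, r = 17);
  translate([17, 313, 0]) cylinder(h = 373, r = 17);
  translate([328, 313, 0]) cylinder(h = 373, r = 17);
}
translate([-495, 226, 0]) {
  translate([0, 0, 373]) cube([345, 330, 29]);
  translate([17, 17, 0]) cylinder(h = 373, r = 17);
  translate([328, 17, 0]) cylinder(h = 373, r = 17);
  translate([17, 313, 0]) cylinder(h = 373, r = 17);
  translate([328, 313, 0]) cylinder(h = 373, r = 17);
}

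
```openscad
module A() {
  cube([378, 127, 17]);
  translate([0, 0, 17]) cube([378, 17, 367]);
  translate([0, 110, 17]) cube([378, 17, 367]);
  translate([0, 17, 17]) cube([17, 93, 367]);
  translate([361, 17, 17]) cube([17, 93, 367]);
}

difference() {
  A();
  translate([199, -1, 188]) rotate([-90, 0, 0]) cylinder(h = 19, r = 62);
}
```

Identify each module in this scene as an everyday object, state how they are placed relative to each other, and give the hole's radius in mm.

A is an open box. The open box has a circular hole through its front wall. The hole's radius is 62 mm.

The subtracted cylinder has r = 62 mm.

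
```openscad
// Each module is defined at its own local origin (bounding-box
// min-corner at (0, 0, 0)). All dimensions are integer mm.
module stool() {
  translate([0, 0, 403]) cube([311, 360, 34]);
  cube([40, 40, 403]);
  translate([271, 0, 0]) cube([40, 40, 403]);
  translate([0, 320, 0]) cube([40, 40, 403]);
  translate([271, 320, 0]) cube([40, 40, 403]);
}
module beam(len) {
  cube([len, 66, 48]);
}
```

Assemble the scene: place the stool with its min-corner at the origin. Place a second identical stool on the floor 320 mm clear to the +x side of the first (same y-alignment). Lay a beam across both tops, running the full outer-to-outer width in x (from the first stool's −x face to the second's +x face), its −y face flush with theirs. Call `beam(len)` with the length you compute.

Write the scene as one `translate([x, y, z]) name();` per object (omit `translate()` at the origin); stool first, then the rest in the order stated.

stool();
translate([631, 0, 0]) stool();
translate([0, 0, 437]) beam(942);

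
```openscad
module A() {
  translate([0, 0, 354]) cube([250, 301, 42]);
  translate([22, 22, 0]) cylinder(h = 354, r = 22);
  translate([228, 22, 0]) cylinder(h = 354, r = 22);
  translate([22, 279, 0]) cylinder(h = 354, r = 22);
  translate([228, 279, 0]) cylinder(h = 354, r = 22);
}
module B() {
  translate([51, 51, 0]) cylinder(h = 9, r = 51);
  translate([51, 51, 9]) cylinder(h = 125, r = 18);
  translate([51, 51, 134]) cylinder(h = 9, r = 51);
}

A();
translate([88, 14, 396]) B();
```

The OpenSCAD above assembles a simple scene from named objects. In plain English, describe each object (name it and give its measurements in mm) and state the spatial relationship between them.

A is a four-legged stool. The seat is 250×301 mm, 42 mm thick, top at z = 396 mm. It stands on four round legs, each 44 mm in diameter, from z = 0 to the seat underside, each leg's axis is inset half a diameter from the nearest pair of seat edges (so the leg's bounding box is flush with the corner).

B is a spool: two coaxial disc flanges of radius 51 mm and thickness 9 mm, joined by a core cylinder of radius 18 mm and height 125 mm. The lower flange rests on z = 0 and the three cylinders share a vertical axis.

The spool is on top of the stool.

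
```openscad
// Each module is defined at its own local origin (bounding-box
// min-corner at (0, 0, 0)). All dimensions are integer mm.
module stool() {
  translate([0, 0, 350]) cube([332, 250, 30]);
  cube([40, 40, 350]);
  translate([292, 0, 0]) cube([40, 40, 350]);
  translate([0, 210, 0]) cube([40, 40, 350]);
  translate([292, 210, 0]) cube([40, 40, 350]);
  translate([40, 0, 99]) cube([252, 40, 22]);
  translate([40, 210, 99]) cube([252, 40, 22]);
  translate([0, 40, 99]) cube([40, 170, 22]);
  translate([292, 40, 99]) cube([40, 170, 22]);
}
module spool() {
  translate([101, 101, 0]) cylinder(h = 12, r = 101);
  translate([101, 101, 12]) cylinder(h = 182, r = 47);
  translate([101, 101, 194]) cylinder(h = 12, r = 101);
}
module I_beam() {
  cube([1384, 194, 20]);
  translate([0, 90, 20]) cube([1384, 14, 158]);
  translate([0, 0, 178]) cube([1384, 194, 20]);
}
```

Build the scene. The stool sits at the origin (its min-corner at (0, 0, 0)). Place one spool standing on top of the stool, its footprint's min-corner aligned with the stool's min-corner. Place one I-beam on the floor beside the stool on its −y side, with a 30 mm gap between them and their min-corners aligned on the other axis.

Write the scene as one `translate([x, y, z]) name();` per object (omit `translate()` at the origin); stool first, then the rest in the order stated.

stool();
translate([0, 0, 380]) spool();
translate([0, -224, 0]) I_beam();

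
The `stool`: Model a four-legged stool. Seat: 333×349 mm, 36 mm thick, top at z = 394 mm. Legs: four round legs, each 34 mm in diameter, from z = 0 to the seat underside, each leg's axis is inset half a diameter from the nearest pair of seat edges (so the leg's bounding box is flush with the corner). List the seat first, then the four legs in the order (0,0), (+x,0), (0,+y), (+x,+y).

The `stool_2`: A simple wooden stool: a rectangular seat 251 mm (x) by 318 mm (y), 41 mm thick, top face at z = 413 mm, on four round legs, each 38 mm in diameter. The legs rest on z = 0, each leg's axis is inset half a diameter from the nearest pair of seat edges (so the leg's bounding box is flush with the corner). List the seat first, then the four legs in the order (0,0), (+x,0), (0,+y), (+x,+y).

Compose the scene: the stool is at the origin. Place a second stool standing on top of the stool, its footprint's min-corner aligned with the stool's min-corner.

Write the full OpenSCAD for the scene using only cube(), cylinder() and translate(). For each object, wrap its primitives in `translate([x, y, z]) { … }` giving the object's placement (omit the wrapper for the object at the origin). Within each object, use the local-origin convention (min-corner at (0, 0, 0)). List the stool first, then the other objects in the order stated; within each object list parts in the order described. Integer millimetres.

translate([0, 0, 358]) cube([333, 349, 36]);
translate([17, 17, 0]) cylinder(h = 358, r = 17);
translate([316, 17, 0]) cylinder(h = 358, r = 17);
translate([17, 332, 0]) cylinder(h = 358, r = 17);
translate([316, 332, 0]) cylinder(h = 358, r = 17);
translate([0, 0, 394]) {
  translate([0, 0, 372]) cube([251, 318, 41]);
  translate([19, 19, 0]) cylinder(h = 372, r = 19);
  translate([232, 19, 0]) cylinder(h = 372, r = 19);
  translate([19, 299, 0]) cylinder(h = 372, r = 19);
  translate([232, 299, 0]) cylinder(h = 372, r = 19);
}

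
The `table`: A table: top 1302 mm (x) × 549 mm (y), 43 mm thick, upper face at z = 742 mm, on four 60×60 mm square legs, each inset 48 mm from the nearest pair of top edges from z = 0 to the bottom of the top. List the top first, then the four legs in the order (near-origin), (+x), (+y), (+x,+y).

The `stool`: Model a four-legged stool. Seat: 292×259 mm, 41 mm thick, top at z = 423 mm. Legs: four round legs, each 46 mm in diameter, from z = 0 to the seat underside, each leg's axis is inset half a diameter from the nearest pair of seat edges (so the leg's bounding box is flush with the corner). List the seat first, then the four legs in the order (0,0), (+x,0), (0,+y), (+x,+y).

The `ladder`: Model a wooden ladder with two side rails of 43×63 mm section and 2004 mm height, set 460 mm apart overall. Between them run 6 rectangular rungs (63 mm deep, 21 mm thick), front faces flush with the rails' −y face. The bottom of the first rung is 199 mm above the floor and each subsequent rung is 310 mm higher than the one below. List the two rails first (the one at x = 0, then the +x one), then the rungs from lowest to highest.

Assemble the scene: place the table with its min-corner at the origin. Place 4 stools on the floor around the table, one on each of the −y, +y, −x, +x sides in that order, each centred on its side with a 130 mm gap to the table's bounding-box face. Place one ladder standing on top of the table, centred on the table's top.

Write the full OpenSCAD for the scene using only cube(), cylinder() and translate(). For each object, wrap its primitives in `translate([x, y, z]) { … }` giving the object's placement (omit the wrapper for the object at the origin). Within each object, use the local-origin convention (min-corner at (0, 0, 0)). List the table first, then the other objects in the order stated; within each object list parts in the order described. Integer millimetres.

translate([0, 0, 699]) cube([1302, 549, 43]);
translate([48, 48, 0]) cube([60, 60, 699]);
translate([1194, 48, 0]) cube([60, 60, 699]);
translate([48, 441, 0]) cube([60, 60, 699]);
translate([1194, 441, 0]) cube([60, 60, 699]);
translate([505, -389, 0]) {
  translate([0, 0, 382]) cube([292, 259, 41]);
  translate([23, 23, 0]) cylinder(h = 382, r = 23);
  translate([269, 23, 0]) cylinder(h = 382, r = 23);
  translate([23, 236, 0]) cylinder(h = 382, r = 23);
  translate([269, 236, 0]) cylinder(h = 382, r = 23);
}
translate([505, 679, 0]) {
  translate([0, 0, 382]) cube([292, 259, 41]);
  translate([23, 23, 0]) cylinder(h = 382, r = 23);
  translate([269, 23, 0]) cylinder(h = 382, r = 23);
  translate([23, 236, 0]) cylinder(h = 382, r = 23);
  translate([269, 236, 0]) cylinder(h = 382, r = 23);
}
translate([-422, 145, 0]) {
  translate([0, 0, 382]) cube([292, 259, 41]);
  translate([23, 23, 0]) cylinder(h = 382, r = 23);
  translate([269, 23, 0]) cylinder(h = 382, r = 23);
  translate([23, 236, 0]) cylinder(h = 382, r = 23);
  translate([269, 236, 0]) cylinder(h = 382, r = 23);
}
translate([1432, 145, 0]) {
  translate([0, 0, 382]) cube([292, 259, 41]);
  translate([23, 23, 0]) cylinder(h = 382, r = 23);
  translate([269, 23, 0]) cylinder(h = 382, r = 23);
  translate([23, 236, 0]) cylinder(h = 382, r = 23);
  translate([269, 236, 0]) cylinder(h = 382, r = 23);
}
translate([421, 243, 742]) {
  cube([43, 63, 2004]);
  translate([417, 0, 0]) cube([43, 63, 2004]);
  translate([43, 0, 199]) cube([374, 63, 21]);
  translate([43, 0, 509]) cube([374, 63, 21]);
  translate([43, 0, 819]) cube([374, 63, 21]);
  translate([43, 0, 1129]) cube([374, 63, 21]);
  translate([43, 0, 1439]) cube([374, 63, 21]);
  translate([43, 0, 1749]) cube([374, 63, 21]);
}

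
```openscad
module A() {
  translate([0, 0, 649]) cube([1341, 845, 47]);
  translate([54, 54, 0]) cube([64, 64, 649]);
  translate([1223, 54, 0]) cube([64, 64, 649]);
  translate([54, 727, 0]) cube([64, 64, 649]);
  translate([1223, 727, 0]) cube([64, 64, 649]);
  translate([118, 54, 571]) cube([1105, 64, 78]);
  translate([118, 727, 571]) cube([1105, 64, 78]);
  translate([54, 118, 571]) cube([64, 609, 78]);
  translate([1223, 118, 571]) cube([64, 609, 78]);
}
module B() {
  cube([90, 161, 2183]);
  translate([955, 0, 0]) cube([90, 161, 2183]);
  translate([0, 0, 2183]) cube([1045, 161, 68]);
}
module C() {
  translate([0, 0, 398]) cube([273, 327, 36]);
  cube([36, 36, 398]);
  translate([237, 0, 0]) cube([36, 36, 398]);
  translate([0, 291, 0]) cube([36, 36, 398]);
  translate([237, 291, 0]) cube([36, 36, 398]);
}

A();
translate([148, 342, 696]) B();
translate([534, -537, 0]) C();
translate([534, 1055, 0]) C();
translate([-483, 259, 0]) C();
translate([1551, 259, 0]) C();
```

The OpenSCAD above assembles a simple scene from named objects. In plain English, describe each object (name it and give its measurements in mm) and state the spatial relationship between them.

A is a rectangular dining table. The top is 1341×845×47 mm with its upper surface at z = 696 mm. It stands on four 64×64 mm square legs, each inset 54 mm from the nearest pair of top edges, running from the floor to the underside of the top. Four apron rails, 64 mm thick and 78 mm tall, run between adjacent legs with their top edges flush with the underside of the top and their outer faces flush with the legs' outer faces.

B is a door frame. The clear opening is 865 mm wide and 2183 mm high. Two 90 mm wide jambs, 161 mm deep, stand either side of the opening from the floor to the top of the opening. A 68 mm thick head sits across the top of both jambs, spanning the full outside width of the frame.

C is a simple wooden stool: a rectangular seat 273 mm (x) by 327 mm (y), 36 mm thick, top face at z = 434 mm, on four square legs, each 36×36 mm in cross-section. The legs rest on z = 0, each flush with a corner of the seat.

The door frame is on top of the table, centred. Four stools sit around the table at the −y, +y, −x, +x sides.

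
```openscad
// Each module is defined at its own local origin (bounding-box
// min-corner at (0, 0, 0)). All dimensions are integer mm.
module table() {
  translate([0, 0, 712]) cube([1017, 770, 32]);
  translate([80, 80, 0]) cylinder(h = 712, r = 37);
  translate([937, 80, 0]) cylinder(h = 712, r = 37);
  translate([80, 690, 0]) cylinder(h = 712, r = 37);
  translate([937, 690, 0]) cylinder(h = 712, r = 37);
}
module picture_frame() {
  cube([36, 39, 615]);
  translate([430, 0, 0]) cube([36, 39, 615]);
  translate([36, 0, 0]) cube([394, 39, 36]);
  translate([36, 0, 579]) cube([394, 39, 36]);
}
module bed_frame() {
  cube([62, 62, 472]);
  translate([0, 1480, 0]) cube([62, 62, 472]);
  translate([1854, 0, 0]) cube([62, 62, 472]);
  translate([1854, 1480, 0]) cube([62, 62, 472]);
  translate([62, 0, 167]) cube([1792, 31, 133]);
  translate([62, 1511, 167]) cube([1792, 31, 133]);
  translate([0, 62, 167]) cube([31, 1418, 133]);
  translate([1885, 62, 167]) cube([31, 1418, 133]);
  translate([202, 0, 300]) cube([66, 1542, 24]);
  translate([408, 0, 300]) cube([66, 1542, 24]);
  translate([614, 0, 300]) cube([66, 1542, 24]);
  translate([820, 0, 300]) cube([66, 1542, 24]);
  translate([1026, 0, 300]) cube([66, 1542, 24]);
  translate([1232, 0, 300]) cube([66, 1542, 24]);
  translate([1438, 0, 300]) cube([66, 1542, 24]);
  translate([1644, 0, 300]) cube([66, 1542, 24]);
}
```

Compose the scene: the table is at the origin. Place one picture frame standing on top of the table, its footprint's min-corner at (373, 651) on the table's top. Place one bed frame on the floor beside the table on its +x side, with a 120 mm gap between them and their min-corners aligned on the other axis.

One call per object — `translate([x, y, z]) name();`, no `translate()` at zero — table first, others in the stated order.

table();
translate([373, 651, 744]) picture_frame();
translate([1137, 0, 0]) bed_frame();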